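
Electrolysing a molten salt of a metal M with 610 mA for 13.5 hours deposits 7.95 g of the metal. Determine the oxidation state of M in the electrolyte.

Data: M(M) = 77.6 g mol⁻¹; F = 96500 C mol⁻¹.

+3

Q = I·t = 0.6100 A × 48600 s = 29650 C, so n(e⁻) = 29650/96500 = 0.3072 mol.
n(M) deposited = 7.95 / 77.6 = 0.1024 mol.
Electrons per atom = n(e⁻)/n(M) = 0.3072 / 0.1024 = 3.00 ≈ 3, so the ion is M³⁺.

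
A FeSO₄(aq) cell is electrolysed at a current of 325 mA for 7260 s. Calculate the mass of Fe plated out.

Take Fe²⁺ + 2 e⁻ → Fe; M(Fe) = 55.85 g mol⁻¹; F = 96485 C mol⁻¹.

Q = I·t = 0.3250 A × 7260.0 s = 2360 C.
n(e⁻) = Q/F = 2360 / 96485 = 0.02445 mol.
Fe²⁺ + 2 e⁻ → Fe, so n(Fe) = n(e⁻)/2 = 0.01223 mol.
m = n·M = 0.01223 × 55.85 = 0.683 g.

0.683 g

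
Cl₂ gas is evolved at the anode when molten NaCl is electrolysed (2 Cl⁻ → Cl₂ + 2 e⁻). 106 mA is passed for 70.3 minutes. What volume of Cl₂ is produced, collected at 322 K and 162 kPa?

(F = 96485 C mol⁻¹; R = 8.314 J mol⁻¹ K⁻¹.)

Q = I·t = 0.1060 A × 4218.0 s = 447.1 C.
n(e⁻) = Q/F = 447.1 / 96485 = 0.004634 mol.
2 electrons are transferred per Cl₂ molecule, so n(Cl₂) = 0.004634 / 2 = 0.002317 mol.
V = nRT/P = (0.002317 × 8.314 × 322) / (162 × 10³ Pa) = 3.83 × 10⁻⁵ m³ = 0.0383 L.

0.0383 L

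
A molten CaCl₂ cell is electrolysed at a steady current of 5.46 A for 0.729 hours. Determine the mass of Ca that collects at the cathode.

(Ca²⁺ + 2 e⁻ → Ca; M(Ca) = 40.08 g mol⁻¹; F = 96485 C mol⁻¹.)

2.98 g

Q = I·t = 5.460 A × 2624.4 s = 14330 C.
n(e⁻) = Q/F = 14330 / 96485 = 0.1485 mol.
Ca²⁺ + 2 e⁻ → Ca, so n(Ca) = n(e⁻)/2 = 0.07426 mol.
m = n·M = 0.07426 × 40.08 = 2.98 g.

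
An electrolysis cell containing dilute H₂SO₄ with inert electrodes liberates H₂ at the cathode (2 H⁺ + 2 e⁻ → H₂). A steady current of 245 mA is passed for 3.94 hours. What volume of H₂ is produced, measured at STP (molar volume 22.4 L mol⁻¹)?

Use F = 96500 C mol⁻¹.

0.403 L

Q = I·t = 0.2450 A × 14184 s = 3475 C.
n(e⁻) = Q/F = 3475 / 96500 = 0.03601 mol.
2 electrons are transferred per H₂ molecule, so n(H₂) = 0.03601 / 2 = 0.01801 mol.
V = n × V_m = 0.01801 × 22.4 = 0.403 L.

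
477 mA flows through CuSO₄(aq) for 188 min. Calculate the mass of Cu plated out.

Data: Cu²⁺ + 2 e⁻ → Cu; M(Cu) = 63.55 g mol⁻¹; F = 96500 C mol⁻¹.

1.77 g

Q = I·t = 0.4770 A × 11280 s = 5381 C.
n(e⁻) = Q/F = 5381 / 96500 = 0.05576 mol.
Cu²⁺ + 2 e⁻ → Cu, so n(Cu) = n(e⁻)/2 = 0.02788 mol.
m = n·M = 0.02788 × 63.55 = 1.77 g.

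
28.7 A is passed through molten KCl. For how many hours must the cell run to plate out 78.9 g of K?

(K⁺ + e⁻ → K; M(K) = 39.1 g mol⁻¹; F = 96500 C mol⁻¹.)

n(K) = m/M = 78.9 / 39.1 = 2.018 mol.
Each K atom requires 1 electron, so n(e⁻) = 1 × 2.018 = 2.018 mol.
Q = n(e⁻)·F = 2.018 × 96500 = 194700 C.
t = Q/I = 194700 / 28.70 A = 6785 s = 1.88 h.

1.88 h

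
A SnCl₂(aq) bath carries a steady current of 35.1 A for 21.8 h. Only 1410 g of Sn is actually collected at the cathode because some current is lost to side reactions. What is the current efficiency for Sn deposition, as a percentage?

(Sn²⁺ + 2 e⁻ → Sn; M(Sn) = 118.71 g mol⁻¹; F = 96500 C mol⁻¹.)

Q = I·t = 35.10 × 78480 = 2755000 C; n(e⁻) = 2755000/96500 = 28.55 mol.
Theoretical n(Sn) = n(e⁻)/2 = 14.27 mol, i.e. m_theo = 14.27 × 118.71 = 1694 g.
Efficiency = m_actual / m_theo = 1410 / 1694 = 83.2 %.

83.2 %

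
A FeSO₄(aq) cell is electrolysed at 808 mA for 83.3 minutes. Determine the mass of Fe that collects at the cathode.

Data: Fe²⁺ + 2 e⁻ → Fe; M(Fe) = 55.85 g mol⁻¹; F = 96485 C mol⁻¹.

1.17 g

Q = I·t = 0.8080 A × 4998.0 s = 4038 C.
n(e⁻) = Q/F = 4038 / 96485 = 0.04186 mol.
Fe²⁺ + 2 e⁻ → Fe, so n(Fe) = n(e⁻)/2 = 0.02093 mol.
m = n·M = 0.02093 × 55.85 = 1.17 g.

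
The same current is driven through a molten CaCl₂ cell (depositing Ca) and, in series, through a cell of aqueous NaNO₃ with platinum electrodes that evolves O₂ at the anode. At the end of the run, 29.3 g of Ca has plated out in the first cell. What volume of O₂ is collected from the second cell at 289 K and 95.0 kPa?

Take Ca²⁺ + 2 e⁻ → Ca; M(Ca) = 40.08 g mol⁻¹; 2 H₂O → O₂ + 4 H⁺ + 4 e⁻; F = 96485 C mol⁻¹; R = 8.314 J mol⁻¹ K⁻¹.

9.24 L

n(Ca) = 29.3 / 40.08 = 0.7310 mol, so n(e⁻) = 2 × 0.7310 = 1.462 mol.
The cells are in series, so the same 1.462 mol of electrons passes through the second cell.
2 H₂O → O₂ + 4 H⁺ + 4 e⁻ — 4 mol e⁻ per mol O₂, so n(O₂) = 1.462/4 = 0.3655 mol.
V = nRT/P = (0.3655 × 8.314 × 289) / (95.0 × 10³) = 0.00924 m³ = 9.24 L.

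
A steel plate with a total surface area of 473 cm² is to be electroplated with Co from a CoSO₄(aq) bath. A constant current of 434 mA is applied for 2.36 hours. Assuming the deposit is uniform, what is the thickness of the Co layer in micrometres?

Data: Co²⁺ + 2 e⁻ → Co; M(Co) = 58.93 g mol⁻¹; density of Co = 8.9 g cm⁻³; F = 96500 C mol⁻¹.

2.67 μm

Q = I·t = 0.4340 × 8496.0 = 3687 C; n(e⁻) = 0.03821 mol.
n(Co) = n(e⁻)/2 = 0.01910 mol, so m = 0.01910 × 58.93 = 1.126 g.
Volume = m/ρ = 1.126 / 8.9 = 0.1265 cm³.
Thickness = V/A = 0.1265 / 473 = 2.67 × 10⁻⁴ cm = 2.67 μm.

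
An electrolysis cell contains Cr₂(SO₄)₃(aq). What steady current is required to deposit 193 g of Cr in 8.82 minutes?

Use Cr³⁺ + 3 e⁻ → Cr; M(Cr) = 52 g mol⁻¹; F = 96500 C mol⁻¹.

n(Cr) = 193 / 52 = 3.712 mol.
n(e⁻) = 3 × 3.712 = 11.13 mol.
Q = n(e⁻)·F = 11.13 × 96500 = 1074000 C.
I = Q/t = 1074000 / 529.20 s = 2030 A.

2030 A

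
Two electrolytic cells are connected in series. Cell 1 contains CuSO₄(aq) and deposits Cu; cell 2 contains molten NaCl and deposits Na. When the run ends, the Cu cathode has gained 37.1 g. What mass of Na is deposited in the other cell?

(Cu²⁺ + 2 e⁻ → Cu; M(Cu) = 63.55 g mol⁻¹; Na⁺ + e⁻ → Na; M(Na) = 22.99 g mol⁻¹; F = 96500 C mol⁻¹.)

26.8 g

n(Cu) = 37.1 / 63.55 = 0.5838 mol.
Since Cu²⁺ + 2 e⁻ → Cu, n(e⁻) passed = 2 × 0.5838 = 1.168 mol.
Cells in series carry the same charge, so the same 1.168 mol of electrons passes through cell 2.
Na⁺ + e⁻ → Na, so n(Na) = 1.168 / 1 = 1.168 mol.
m(Na) = 1.168 × 22.99 = 26.8 g.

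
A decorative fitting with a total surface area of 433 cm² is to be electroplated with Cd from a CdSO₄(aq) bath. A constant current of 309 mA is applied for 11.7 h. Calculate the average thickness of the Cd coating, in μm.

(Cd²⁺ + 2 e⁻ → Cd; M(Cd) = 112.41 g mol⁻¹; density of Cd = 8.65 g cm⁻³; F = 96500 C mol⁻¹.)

Q = I·t = 0.3090 × 42120 = 13020 C; n(e⁻) = 0.1349 mol.
n(Cd) = n(e⁻)/2 = 0.06744 mol, so m = 0.06744 × 112.41 = 7.580 g.
Volume = m/ρ = 7.580 / 8.65 = 0.8764 cm³.
Thickness = V/A = 0.8764 / 433 = 0.00202 cm = 20.2 μm.

20.2 μm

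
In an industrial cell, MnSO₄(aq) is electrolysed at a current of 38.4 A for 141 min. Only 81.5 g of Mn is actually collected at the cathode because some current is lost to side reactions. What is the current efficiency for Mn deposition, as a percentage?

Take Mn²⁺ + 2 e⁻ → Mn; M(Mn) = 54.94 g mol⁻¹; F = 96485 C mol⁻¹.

Q = I·t = 38.40 × 8460.0 = 324900 C; n(e⁻) = 324900/96485 = 3.367 mol.
Theoretical n(Mn) = n(e⁻)/2 = 1.683 mol, i.e. m_theo = 1.683 × 54.94 = 92.49 g.
Efficiency = m_actual / m_theo = 81.5 / 92.49 = 88.1 %.

88.1 %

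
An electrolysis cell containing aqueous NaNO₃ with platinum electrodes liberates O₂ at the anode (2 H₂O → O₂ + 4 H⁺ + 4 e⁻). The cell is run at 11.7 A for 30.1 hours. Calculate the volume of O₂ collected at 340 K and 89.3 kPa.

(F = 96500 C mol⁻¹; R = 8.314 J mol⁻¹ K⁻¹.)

104 L

Q = I·t = 11.70 A × 108360 s = 1268000 C.
n(e⁻) = Q/F = 1268000 / 96500 = 13.14 mol.
4 electrons are transferred per O₂ molecule, so n(O₂) = 13.14 / 4 = 3.284 mol.
V = nRT/P = (3.284 × 8.314 × 340) / (89.3 × 10³ Pa) = 0.104 m³ = 104 L.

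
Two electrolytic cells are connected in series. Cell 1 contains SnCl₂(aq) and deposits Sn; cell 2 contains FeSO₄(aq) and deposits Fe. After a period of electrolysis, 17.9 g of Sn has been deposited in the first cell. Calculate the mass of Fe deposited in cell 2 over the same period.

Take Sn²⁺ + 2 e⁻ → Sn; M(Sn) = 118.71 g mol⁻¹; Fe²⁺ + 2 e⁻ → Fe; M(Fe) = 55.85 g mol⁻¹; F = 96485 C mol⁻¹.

n(Sn) = 17.9 / 118.71 = 0.1508 mol.
Since Sn²⁺ + 2 e⁻ → Sn, n(e⁻) passed = 2 × 0.1508 = 0.3016 mol.
Cells in series carry the same charge, so the same 0.3016 mol of electrons passes through cell 2.
Fe²⁺ + 2 e⁻ → Fe, so n(Fe) = 0.3016 / 2 = 0.1508 mol.
m(Fe) = 0.1508 × 55.85 = 8.42 g.

8.42 g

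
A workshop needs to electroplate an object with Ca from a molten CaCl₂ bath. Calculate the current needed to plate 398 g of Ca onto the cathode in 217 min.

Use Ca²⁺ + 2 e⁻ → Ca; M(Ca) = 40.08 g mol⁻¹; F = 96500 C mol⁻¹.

n(Ca) = 398 / 40.08 = 9.930 mol.
n(e⁻) = 2 × 9.930 = 19.86 mol.
Q = n(e⁻)·F = 19.86 × 96500 = 1917000 C.
I = Q/t = 1917000 / 13020 s = 147 A.

147 A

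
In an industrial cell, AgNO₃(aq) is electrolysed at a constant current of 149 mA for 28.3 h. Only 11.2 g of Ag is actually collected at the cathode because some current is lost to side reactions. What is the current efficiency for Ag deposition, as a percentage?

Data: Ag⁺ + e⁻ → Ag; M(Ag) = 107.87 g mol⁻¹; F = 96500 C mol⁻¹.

66.0 %

Q = I·t = 0.1490 × 101880 = 15180 C; n(e⁻) = 15180/96500 = 0.1573 mol.
Theoretical n(Ag) = n(e⁻)/1 = 0.1573 mol, i.e. m_theo = 0.1573 × 107.87 = 16.97 g.
Efficiency = m_actual / m_theo = 11.2 / 16.97 = 66.0 %.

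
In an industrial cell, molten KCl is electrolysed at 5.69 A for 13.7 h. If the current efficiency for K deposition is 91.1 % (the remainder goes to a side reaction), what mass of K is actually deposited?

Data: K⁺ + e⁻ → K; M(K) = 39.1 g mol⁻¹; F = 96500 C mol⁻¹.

104 g

Q = I·t = 5.690 × 49320 = 280600 C.
n(e⁻) = 280600/96500 = 2.908 mol; theoretically n(K) = 2.908/1 = 2.908 mol, m_theo = 113.7 g.
At 91.1 % efficiency, m_actual = 0.911 × 113.7 = 104 g.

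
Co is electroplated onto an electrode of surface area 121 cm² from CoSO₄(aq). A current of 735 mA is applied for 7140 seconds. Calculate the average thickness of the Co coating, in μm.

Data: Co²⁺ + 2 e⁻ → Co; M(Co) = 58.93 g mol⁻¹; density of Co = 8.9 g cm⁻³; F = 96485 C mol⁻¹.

14.9 μm

Q = I·t = 0.7350 × 7140.0 = 5248 C; n(e⁻) = 0.05439 mol.
n(Co) = n(e⁻)/2 = 0.02720 mol, so m = 0.02720 × 58.93 = 1.603 g.
Volume = m/ρ = 1.603 / 8.9 = 0.1801 cm³.
Thickness = V/A = 0.1801 / 121 = 0.00149 cm = 14.9 μm.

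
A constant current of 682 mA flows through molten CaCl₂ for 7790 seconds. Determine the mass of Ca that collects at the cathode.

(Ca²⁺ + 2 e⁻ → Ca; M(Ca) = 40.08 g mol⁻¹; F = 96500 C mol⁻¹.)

Q = I·t = 0.6820 A × 7790.0 s = 5313 C.
n(e⁻) = Q/F = 5313 / 96500 = 0.05505 mol.
Ca²⁺ + 2 e⁻ → Ca, so n(Ca) = n(e⁻)/2 = 0.02753 mol.
m = n·M = 0.02753 × 40.08 = 1.10 g.

1.10 g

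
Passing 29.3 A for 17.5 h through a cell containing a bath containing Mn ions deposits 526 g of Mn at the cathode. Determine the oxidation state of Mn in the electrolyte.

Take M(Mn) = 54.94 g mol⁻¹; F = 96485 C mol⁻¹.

Q = I·t = 29.30 A × 63000 s = 1846000 C, so n(e⁻) = 1846000/96485 = 19.13 mol.
n(Mn) deposited = 526 / 54.94 = 9.574 mol.
Electrons per atom = n(e⁻)/n(Mn) = 19.13 / 9.574 = 2.00 ≈ 2, so the ion is Mn²⁺.

+2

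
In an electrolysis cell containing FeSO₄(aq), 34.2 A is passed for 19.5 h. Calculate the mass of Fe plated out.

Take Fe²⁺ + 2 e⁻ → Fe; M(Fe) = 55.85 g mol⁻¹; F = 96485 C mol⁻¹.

Q = I·t = 34.20 A × 70200 s = 2401000 C.
n(e⁻) = Q/F = 2401000 / 96485 = 24.88 mol.
Fe²⁺ + 2 e⁻ → Fe, so n(Fe) = n(e⁻)/2 = 12.44 mol.
m = n·M = 12.44 × 55.85 = 695 g.

695 g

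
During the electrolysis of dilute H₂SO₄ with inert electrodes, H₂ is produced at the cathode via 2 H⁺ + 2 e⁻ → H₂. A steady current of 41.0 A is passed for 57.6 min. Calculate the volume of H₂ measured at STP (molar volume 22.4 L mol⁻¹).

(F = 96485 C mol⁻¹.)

Q = I·t = 41.00 A × 3456.0 s = 141700 C.
n(e⁻) = Q/F = 141700 / 96485 = 1.469 mol.
2 electrons are transferred per H₂ molecule, so n(H₂) = 1.469 / 2 = 0.7343 mol.
V = n × V_m = 0.7343 × 22.4 = 16.4 L.

16.4 L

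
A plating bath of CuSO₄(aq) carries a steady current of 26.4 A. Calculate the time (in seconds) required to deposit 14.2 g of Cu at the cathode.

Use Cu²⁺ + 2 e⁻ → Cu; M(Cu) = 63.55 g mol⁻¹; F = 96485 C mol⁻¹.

n(Cu) = m/M = 14.2 / 63.55 = 0.2234 mol.
Each Cu atom requires 2 electrons, so n(e⁻) = 2 × 0.2234 = 0.4469 mol.
Q = n(e⁻)·F = 0.4469 × 96485 = 43120 C.
t = Q/I = 43120 / 26.40 A = 1633 s.

1630 s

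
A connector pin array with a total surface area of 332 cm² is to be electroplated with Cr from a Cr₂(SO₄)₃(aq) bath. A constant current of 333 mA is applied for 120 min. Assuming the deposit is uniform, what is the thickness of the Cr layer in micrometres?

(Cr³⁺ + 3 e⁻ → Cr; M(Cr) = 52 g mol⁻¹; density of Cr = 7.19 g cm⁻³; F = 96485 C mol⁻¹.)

Q = I·t = 0.3330 × 7200.0 = 2398 C; n(e⁻) = 0.02485 mol.
n(Cr) = n(e⁻)/3 = 0.008283 mol, so m = 0.008283 × 52 = 0.4307 g.
Volume = m/ρ = 0.4307 / 7.19 = 0.05991 cm³.
Thickness = V/A = 0.05991 / 332 = 1.80 × 10⁻⁴ cm = 1.80 μm.

1.80 μm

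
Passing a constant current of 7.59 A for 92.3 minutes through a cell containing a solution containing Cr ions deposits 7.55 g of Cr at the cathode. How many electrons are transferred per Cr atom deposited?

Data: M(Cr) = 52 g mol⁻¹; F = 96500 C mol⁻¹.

3

Q = I·t = 7.590 A × 5538.0 s = 42030 C, so n(e⁻) = 42030/96500 = 0.4356 mol.
n(Cr) deposited = 7.55 / 52 = 0.1452 mol.
Electrons per atom = n(e⁻)/n(Cr) = 0.4356 / 0.1452 = 3.00 ≈ 3, so the ion is Cr³⁺.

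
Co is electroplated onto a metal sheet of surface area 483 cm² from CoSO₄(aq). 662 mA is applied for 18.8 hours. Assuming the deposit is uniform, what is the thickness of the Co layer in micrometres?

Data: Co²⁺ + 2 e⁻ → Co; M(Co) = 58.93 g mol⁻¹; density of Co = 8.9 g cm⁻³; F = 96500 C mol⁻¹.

31.8 μm

Q = I·t = 0.6620 × 67680 = 44800 C; n(e⁻) = 0.4643 mol.
n(Co) = n(e⁻)/2 = 0.2321 mol, so m = 0.2321 × 58.93 = 13.68 g.
Volume = m/ρ = 13.68 / 8.9 = 1.537 cm³.
Thickness = V/A = 1.537 / 483 = 0.00318 cm = 31.8 μm.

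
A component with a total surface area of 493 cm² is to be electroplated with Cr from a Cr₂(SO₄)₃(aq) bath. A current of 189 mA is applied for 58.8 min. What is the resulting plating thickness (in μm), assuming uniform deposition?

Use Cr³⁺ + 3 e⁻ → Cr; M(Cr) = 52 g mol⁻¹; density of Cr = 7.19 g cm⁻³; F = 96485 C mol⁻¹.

0.338 μm

Q = I·t = 0.1890 × 3528.0 = 666.8 C; n(e⁻) = 0.006911 mol.
n(Cr) = n(e⁻)/3 = 0.002304 mol, so m = 0.002304 × 52 = 0.1198 g.
Volume = m/ρ = 0.1198 / 7.19 = 0.01666 cm³.
Thickness = V/A = 0.01666 / 493 = 3.38 × 10⁻⁵ cm = 0.338 μm.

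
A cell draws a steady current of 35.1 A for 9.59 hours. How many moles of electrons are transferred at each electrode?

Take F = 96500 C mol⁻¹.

12.6 mol

Q = I·t = 35.10 A × 34524 s = 1212000 C.
n(e⁻) = Q/F = 1212000 / 96500 = 12.6 mol.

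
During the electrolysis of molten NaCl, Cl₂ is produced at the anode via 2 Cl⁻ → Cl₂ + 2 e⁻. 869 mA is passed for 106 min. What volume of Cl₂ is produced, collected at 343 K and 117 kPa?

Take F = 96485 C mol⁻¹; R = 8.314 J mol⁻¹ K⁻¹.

Q = I·t = 0.8690 A × 6360.0 s = 5527 C.
n(e⁻) = Q/F = 5527 / 96485 = 0.05728 mol.
2 electrons are transferred per Cl₂ molecule, so n(Cl₂) = 0.05728 / 2 = 0.02864 mol.
V = nRT/P = (0.02864 × 8.314 × 343) / (117 × 10³ Pa) = 6.98 × 10⁻⁴ m³ = 0.698 L.

0.698 L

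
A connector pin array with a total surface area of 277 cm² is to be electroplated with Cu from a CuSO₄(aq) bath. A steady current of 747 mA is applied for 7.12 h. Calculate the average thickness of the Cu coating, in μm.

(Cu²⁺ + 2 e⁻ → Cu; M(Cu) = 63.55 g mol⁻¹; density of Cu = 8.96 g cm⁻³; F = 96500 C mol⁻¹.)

Q = I·t = 0.7470 × 25632 = 19150 C; n(e⁻) = 0.1984 mol.
n(Cu) = n(e⁻)/2 = 0.09921 mol, so m = 0.09921 × 63.55 = 6.305 g.
Volume = m/ρ = 6.305 / 8.96 = 0.7036 cm³.
Thickness = V/A = 0.7036 / 277 = 0.00254 cm = 25.4 μm.

25.4 μm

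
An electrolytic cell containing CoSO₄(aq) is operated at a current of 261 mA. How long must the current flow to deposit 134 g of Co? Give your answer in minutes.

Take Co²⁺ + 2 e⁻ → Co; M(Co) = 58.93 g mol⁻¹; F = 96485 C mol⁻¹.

28000 min

n(Co) = m/M = 134 / 58.93 = 2.274 mol.
Each Co atom requires 2 electrons, so n(e⁻) = 2 × 2.274 = 4.548 mol.
Q = n(e⁻)·F = 4.548 × 96485 = 438800 C.
t = Q/I = 438800 / 0.2610 A = 1681000 s = 28000 min.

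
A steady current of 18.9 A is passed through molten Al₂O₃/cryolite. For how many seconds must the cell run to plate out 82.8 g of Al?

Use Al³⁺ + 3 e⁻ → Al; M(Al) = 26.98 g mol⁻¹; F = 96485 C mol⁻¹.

47000 s

n(Al) = m/M = 82.8 / 26.98 = 3.069 mol.
Each Al atom requires 3 electrons, so n(e⁻) = 3 × 3.069 = 9.207 mol.
Q = n(e⁻)·F = 9.207 × 96485 = 888300 C.
t = Q/I = 888300 / 18.90 A = 47000 s.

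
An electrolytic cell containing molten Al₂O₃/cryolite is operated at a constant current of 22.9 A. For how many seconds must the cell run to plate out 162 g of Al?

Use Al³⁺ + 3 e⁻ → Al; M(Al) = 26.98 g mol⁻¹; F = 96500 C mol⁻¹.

75900 s

n(Al) = m/M = 162 / 26.98 = 6.004 mol.
Each Al atom requires 3 electrons, so n(e⁻) = 3 × 6.004 = 18.01 mol.
Q = n(e⁻)·F = 18.01 × 96500 = 1738000 C.
t = Q/I = 1738000 / 22.90 A = 75910 s.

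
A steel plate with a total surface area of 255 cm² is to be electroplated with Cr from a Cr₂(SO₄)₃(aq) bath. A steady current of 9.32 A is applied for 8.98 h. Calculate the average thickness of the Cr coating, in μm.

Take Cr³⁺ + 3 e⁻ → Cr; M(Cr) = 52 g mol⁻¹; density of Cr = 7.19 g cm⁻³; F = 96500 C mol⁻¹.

295 μm

Q = I·t = 9.320 × 32328 = 301300 C; n(e⁻) = 3.122 mol.
n(Cr) = n(e⁻)/3 = 1.041 mol, so m = 1.041 × 52 = 54.12 g.
Volume = m/ρ = 54.12 / 7.19 = 7.527 cm³.
Thickness = V/A = 7.527 / 255 = 0.0295 cm = 295 μm.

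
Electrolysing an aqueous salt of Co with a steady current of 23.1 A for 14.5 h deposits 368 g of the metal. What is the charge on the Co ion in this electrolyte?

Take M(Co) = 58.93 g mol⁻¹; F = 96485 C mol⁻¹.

+2

Q = I·t = 23.10 A × 52200 s = 1206000 C, so n(e⁻) = 1206000/96485 = 12.50 mol.
n(Co) deposited = 368 / 58.93 = 6.245 mol.
Electrons per atom = n(e⁻)/n(Co) = 12.50 / 6.245 = 2.00 ≈ 2, so the ion is Co²⁺.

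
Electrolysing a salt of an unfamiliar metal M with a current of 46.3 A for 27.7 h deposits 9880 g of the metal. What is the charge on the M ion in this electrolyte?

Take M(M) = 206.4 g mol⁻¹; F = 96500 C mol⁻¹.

+1

Q = I·t = 46.30 A × 99720 s = 4617000 C, so n(e⁻) = 4617000/96500 = 47.84 mol.
n(M) deposited = 9880 / 206.4 = 47.87 mol.
Electrons per atom = n(e⁻)/n(M) = 47.84 / 47.87 = 1.00 ≈ 1, so the ion is M⁺.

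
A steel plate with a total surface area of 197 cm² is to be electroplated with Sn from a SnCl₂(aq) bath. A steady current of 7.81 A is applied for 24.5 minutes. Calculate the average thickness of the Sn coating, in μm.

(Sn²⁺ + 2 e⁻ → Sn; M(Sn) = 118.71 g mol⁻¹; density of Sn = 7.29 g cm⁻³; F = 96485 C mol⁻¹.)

49.2 μm

Q = I·t = 7.810 × 1470.0 = 11480 C; n(e⁻) = 0.1190 mol.
n(Sn) = n(e⁻)/2 = 0.05949 mol, so m = 0.05949 × 118.71 = 7.063 g.
Volume = m/ρ = 7.063 / 7.29 = 0.9688 cm³.
Thickness = V/A = 0.9688 / 197 = 0.00492 cm = 49.2 μm.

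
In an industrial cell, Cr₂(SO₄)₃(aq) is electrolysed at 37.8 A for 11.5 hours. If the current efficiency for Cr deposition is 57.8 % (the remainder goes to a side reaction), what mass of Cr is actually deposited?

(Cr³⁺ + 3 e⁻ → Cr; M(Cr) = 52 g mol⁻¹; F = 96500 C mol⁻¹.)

162 g

Q = I·t = 37.80 × 41400 = 1565000 C.
n(e⁻) = 1565000/96500 = 16.22 mol; theoretically n(Cr) = 16.22/3 = 5.406 mol, m_theo = 281.1 g.
At 57.8 % efficiency, m_actual = 0.578 × 281.1 = 162 g.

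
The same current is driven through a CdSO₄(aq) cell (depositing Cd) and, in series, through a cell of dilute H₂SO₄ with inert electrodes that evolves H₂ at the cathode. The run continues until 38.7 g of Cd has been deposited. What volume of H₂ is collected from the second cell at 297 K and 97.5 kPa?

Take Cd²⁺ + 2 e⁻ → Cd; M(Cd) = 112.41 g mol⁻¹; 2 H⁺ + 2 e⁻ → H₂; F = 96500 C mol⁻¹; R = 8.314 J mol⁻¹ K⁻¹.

n(Cd) = 38.7 / 112.41 = 0.3443 mol, so n(e⁻) = 2 × 0.3443 = 0.6886 mol.
The cells are in series, so the same 0.6886 mol of electrons passes through the second cell.
2 H⁺ + 2 e⁻ → H₂ — 2 mol e⁻ per mol H₂, so n(H₂) = 0.6886/2 = 0.3443 mol.
V = nRT/P = (0.3443 × 8.314 × 297) / (97.5 × 10³) = 0.00872 m³ = 8.72 L.

8.72 L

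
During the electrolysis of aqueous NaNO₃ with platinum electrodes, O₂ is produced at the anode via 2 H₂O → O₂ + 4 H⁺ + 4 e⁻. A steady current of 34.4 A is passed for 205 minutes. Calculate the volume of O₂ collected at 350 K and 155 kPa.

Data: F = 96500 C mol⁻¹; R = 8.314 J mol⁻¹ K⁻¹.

Q = I·t = 34.40 A × 12300 s = 423100 C.
n(e⁻) = Q/F = 423100 / 96500 = 4.385 mol.
4 electrons are transferred per O₂ molecule, so n(O₂) = 4.385 / 4 = 1.096 mol.
V = nRT/P = (1.096 × 8.314 × 350) / (155 × 10³ Pa) = 0.0206 m³ = 20.6 L.

20.6 L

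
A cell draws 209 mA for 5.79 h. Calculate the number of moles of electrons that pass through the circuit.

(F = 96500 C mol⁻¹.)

Q = I·t = 0.2090 A × 20844 s = 4356 C.
n(e⁻) = Q/F = 4356 / 96500 = 0.0451 mol.

0.0451 mol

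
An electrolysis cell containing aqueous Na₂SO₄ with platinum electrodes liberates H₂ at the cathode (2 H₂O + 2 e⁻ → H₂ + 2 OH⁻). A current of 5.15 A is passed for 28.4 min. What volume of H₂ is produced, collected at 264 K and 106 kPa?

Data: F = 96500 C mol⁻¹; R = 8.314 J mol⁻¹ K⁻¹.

0.942 L

Q = I·t = 5.150 A × 1704.0 s = 8776 C.
n(e⁻) = Q/F = 8776 / 96500 = 0.09094 mol.
2 electrons are transferred per H₂ molecule, so n(H₂) = 0.09094 / 2 = 0.04547 mol.
V = nRT/P = (0.04547 × 8.314 × 264) / (106 × 10³ Pa) = 9.42 × 10⁻⁴ m³ = 0.942 L.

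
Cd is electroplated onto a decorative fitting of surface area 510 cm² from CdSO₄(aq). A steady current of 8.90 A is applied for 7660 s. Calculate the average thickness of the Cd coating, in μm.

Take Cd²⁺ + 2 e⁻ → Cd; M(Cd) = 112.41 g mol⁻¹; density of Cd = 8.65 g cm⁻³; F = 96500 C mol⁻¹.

Q = I·t = 8.900 × 7660.0 = 68170 C; n(e⁻) = 0.7065 mol.
n(Cd) = n(e⁻)/2 = 0.3532 mol, so m = 0.3532 × 112.41 = 39.71 g.
Volume = m/ρ = 39.71 / 8.65 = 4.590 cm³.
Thickness = V/A = 4.590 / 510 = 0.00900 cm = 90.0 μm.

90.0 μm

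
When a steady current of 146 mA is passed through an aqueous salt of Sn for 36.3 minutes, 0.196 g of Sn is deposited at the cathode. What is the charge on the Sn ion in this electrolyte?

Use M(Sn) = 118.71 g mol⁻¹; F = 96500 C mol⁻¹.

+2

Q = I·t = 0.1460 A × 2178.0 s = 318.0 C, so n(e⁻) = 318.0/96500 = 0.003295 mol.
n(Sn) deposited = 0.196 / 118.71 = 0.001651 mol.
Electrons per atom = n(e⁻)/n(Sn) = 0.003295 / 0.001651 = 2.00 ≈ 2, so the ion is Sn²⁺.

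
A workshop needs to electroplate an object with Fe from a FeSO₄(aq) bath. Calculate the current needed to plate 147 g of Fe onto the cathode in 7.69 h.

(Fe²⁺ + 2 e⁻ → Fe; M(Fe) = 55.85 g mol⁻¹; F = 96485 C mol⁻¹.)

n(Fe) = 147 / 55.85 = 2.632 mol.
n(e⁻) = 2 × 2.632 = 5.264 mol.
Q = n(e⁻)·F = 5.264 × 96485 = 507900 C.
I = Q/t = 507900 / 27684 s = 18.3 A.

18.3 A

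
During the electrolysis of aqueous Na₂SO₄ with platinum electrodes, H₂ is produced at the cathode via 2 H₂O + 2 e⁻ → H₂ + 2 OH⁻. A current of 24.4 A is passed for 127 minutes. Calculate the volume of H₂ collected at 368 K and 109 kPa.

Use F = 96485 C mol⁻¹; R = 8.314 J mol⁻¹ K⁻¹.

Q = I·t = 24.40 A × 7620.0 s = 185900 C.
n(e⁻) = Q/F = 185900 / 96485 = 1.927 mol.
2 electrons are transferred per H₂ molecule, so n(H₂) = 1.927 / 2 = 0.9635 mol.
V = nRT/P = (0.9635 × 8.314 × 368) / (109 × 10³ Pa) = 0.0270 m³ = 27.0 L.

27.0 L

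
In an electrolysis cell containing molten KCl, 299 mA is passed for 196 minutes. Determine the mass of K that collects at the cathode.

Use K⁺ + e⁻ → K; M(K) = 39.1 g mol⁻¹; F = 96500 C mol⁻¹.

Q = I·t = 0.2990 A × 11760 s = 3516 C.
n(e⁻) = Q/F = 3516 / 96500 = 0.03644 mol.
K⁺ + e⁻ → K, so n(K) = n(e⁻)/1 = 0.03644 mol.
m = n·M = 0.03644 × 39.1 = 1.42 g.

1.42 g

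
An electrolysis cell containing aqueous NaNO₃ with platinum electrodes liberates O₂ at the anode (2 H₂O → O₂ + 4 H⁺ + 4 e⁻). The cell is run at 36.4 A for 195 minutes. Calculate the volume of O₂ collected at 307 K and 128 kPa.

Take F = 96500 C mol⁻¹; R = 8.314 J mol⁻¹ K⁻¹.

Q = I·t = 36.40 A × 11700 s = 425900 C.
n(e⁻) = Q/F = 425900 / 96500 = 4.413 mol.
4 electrons are transferred per O₂ molecule, so n(O₂) = 4.413 / 4 = 1.103 mol.
V = nRT/P = (1.103 × 8.314 × 307) / (128 × 10³ Pa) = 0.0220 m³ = 22.0 L.

22.0 L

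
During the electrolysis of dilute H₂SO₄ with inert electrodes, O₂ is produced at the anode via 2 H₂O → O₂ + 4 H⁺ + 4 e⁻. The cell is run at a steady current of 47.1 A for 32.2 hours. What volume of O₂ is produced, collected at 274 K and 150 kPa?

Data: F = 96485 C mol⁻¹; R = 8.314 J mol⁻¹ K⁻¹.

Q = I·t = 47.10 A × 115920 s = 5460000 C.
n(e⁻) = Q/F = 5460000 / 96485 = 56.59 mol.
4 electrons are transferred per O₂ molecule, so n(O₂) = 56.59 / 4 = 14.15 mol.
V = nRT/P = (14.15 × 8.314 × 274) / (150 × 10³ Pa) = 0.215 m³ = 215 L.

215 L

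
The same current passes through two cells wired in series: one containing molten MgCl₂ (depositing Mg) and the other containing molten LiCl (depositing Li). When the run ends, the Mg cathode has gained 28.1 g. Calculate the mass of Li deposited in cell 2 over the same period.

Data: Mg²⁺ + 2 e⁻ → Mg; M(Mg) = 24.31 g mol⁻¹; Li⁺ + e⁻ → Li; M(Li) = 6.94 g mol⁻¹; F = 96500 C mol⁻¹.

16.0 g

n(Mg) = 28.1 / 24.31 = 1.156 mol.
Since Mg²⁺ + 2 e⁻ → Mg, n(e⁻) passed = 2 × 1.156 = 2.312 mol.
Cells in series carry the same charge, so the same 2.312 mol of electrons passes through cell 2.
Li⁺ + e⁻ → Li, so n(Li) = 2.312 / 1 = 2.312 mol.
m(Li) = 2.312 × 6.94 = 16.0 g.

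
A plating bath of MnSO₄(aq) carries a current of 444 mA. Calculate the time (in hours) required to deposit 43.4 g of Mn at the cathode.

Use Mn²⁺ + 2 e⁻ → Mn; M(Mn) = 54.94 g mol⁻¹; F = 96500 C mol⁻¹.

n(Mn) = m/M = 43.4 / 54.94 = 0.7900 mol.
Each Mn atom requires 2 electrons, so n(e⁻) = 2 × 0.7900 = 1.580 mol.
Q = n(e⁻)·F = 1.580 × 96500 = 152500 C.
t = Q/I = 152500 / 0.4440 A = 343400 s = 95.4 h.

95.4 h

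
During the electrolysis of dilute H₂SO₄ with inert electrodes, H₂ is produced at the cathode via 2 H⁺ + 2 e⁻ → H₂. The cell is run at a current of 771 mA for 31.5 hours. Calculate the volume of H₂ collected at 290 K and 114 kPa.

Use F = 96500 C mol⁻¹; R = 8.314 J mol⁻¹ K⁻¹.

9.58 L

Q = I·t = 0.7710 A × 113400 s = 87430 C.
n(e⁻) = Q/F = 87430 / 96500 = 0.9060 mol.
2 electrons are transferred per H₂ molecule, so n(H₂) = 0.9060 / 2 = 0.4530 mol.
V = nRT/P = (0.4530 × 8.314 × 290) / (114 × 10³ Pa) = 0.00958 m³ = 9.58 L.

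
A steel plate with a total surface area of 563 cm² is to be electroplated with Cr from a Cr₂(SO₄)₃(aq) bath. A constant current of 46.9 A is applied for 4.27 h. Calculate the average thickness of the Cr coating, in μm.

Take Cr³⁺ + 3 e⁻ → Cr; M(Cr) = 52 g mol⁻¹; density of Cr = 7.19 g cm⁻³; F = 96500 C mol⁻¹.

Q = I·t = 46.90 × 15372 = 720900 C; n(e⁻) = 7.471 mol.
n(Cr) = n(e⁻)/3 = 2.490 mol, so m = 2.490 × 52 = 129.5 g.
Volume = m/ρ = 129.5 / 7.19 = 18.01 cm³.
Thickness = V/A = 18.01 / 563 = 0.0320 cm = 320 μm.

320 μm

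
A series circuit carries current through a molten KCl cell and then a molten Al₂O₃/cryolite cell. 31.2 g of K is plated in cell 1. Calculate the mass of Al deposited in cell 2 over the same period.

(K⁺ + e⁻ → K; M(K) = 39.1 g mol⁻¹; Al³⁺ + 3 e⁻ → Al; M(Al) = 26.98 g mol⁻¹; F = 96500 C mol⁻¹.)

7.18 g

n(K) = 31.2 / 39.1 = 0.7980 mol.
Since K⁺ + e⁻ → K, n(e⁻) passed = 1 × 0.7980 = 0.7980 mol.
Cells in series carry the same charge, so the same 0.7980 mol of electrons passes through cell 2.
Al³⁺ + 3 e⁻ → Al, so n(Al) = 0.7980 / 3 = 0.2660 mol.
m(Al) = 0.2660 × 26.98 = 7.18 g.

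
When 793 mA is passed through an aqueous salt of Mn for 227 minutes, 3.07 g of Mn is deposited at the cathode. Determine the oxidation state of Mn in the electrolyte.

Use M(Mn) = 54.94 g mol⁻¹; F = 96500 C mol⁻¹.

+2

Q = I·t = 0.7930 A × 13620 s = 10800 C, so n(e⁻) = 10800/96500 = 0.1119 mol.
n(Mn) deposited = 3.07 / 54.94 = 0.05588 mol.
Electrons per atom = n(e⁻)/n(Mn) = 0.1119 / 0.05588 = 2.00 ≈ 2, so the ion is Mn²⁺.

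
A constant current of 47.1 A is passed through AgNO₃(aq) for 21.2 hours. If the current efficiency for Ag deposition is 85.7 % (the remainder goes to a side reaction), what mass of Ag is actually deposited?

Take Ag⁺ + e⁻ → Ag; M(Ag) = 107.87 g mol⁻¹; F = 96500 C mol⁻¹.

3440 g

Q = I·t = 47.10 × 76320 = 3595000 C.
n(e⁻) = 3595000/96500 = 37.25 mol; theoretically n(Ag) = 37.25/1 = 37.25 mol, m_theo = 4018 g.
At 85.7 % efficiency, m_actual = 0.857 × 4018 = 3440 g.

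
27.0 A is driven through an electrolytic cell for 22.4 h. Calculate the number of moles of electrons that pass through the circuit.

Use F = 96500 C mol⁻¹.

Q = I·t = 27.00 A × 80640 s = 2177000 C.
n(e⁻) = Q/F = 2177000 / 96500 = 22.6 mol.

22.6 mol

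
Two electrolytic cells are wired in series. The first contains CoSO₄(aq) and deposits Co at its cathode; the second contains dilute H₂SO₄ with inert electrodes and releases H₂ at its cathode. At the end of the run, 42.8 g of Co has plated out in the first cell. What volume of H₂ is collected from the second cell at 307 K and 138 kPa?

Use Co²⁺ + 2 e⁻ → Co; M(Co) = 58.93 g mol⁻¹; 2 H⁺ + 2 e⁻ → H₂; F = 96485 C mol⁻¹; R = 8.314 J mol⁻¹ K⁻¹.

n(Co) = 42.8 / 58.93 = 0.7263 mol, so n(e⁻) = 2 × 0.7263 = 1.453 mol.
The cells are in series, so the same 1.453 mol of electrons passes through the second cell.
2 H⁺ + 2 e⁻ → H₂ — 2 mol e⁻ per mol H₂, so n(H₂) = 1.453/2 = 0.7263 mol.
V = nRT/P = (0.7263 × 8.314 × 307) / (138 × 10³) = 0.0134 m³ = 13.4 L.

13.4 L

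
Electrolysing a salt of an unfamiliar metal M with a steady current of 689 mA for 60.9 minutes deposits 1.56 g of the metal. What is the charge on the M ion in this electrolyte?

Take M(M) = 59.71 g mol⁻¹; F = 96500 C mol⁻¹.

Q = I·t = 0.6890 A × 3654.0 s = 2518 C, so n(e⁻) = 2518/96500 = 0.02609 mol.
n(M) deposited = 1.56 / 59.71 = 0.02613 mol.
Electrons per atom = n(e⁻)/n(M) = 0.02609 / 0.02613 = 0.999 ≈ 1, so the ion is M⁺.

+1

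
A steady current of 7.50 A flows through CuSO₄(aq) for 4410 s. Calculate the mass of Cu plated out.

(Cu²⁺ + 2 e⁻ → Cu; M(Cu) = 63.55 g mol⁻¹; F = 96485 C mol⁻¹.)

Q = I·t = 7.500 A × 4410.0 s = 33080 C.
n(e⁻) = Q/F = 33080 / 96485 = 0.3428 mol.
Cu²⁺ + 2 e⁻ → Cu, so n(Cu) = n(e⁻)/2 = 0.1714 mol.
m = n·M = 0.1714 × 63.55 = 10.9 g.

10.9 g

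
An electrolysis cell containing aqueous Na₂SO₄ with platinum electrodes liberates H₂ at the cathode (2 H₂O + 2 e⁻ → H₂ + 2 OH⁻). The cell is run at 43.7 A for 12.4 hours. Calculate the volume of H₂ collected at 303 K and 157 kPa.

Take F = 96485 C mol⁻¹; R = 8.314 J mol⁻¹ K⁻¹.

162 L

Q = I·t = 43.70 A × 44640 s = 1951000 C.
n(e⁻) = Q/F = 1951000 / 96485 = 20.22 mol.
2 electrons are transferred per H₂ molecule, so n(H₂) = 20.22 / 2 = 10.11 mol.
V = nRT/P = (10.11 × 8.314 × 303) / (157 × 10³ Pa) = 0.162 m³ = 162 L.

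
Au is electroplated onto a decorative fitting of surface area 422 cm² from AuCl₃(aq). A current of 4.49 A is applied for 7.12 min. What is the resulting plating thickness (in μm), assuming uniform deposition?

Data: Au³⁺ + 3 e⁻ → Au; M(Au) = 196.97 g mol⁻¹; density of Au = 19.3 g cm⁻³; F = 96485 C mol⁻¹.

1.60 μm

Q = I·t = 4.490 × 427.20 = 1918 C; n(e⁻) = 0.01988 mol.
n(Au) = n(e⁻)/3 = 0.006627 mol, so m = 0.006627 × 196.97 = 1.305 g.
Volume = m/ρ = 1.305 / 19.3 = 0.06763 cm³.
Thickness = V/A = 0.06763 / 422 = 1.60 × 10⁻⁴ cm = 1.60 μm.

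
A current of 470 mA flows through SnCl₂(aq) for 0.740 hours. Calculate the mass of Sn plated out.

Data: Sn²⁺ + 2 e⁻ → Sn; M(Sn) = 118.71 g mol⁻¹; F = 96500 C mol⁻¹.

Q = I·t = 0.4700 A × 2664.0 s = 1252 C.
n(e⁻) = Q/F = 1252 / 96500 = 0.01297 mol.
Sn²⁺ + 2 e⁻ → Sn, so n(Sn) = n(e⁻)/2 = 0.006487 mol.
m = n·M = 0.006487 × 118.71 = 0.770 g.

0.770 g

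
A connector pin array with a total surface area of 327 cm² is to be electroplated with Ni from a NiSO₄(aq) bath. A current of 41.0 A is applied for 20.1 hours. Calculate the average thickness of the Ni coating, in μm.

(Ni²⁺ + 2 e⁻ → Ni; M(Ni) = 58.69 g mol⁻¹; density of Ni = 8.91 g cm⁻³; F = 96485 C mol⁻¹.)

3100 μm

Q = I·t = 41.00 × 72360 = 2967000 C; n(e⁻) = 30.75 mol.
n(Ni) = n(e⁻)/2 = 15.37 mol, so m = 15.37 × 58.69 = 902.3 g.
Volume = m/ρ = 902.3 / 8.91 = 101.3 cm³.
Thickness = V/A = 101.3 / 327 = 0.310 cm = 3100 μm.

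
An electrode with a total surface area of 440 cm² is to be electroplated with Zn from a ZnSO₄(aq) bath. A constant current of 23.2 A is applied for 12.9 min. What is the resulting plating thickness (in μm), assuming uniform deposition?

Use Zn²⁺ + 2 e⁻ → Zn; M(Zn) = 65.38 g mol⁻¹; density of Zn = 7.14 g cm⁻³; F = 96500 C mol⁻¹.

19.4 μm

Q = I·t = 23.20 × 774.00 = 17960 C; n(e⁻) = 0.1861 mol.
n(Zn) = n(e⁻)/2 = 0.09304 mol, so m = 0.09304 × 65.38 = 6.083 g.
Volume = m/ρ = 6.083 / 7.14 = 0.8520 cm³.
Thickness = V/A = 0.8520 / 440 = 0.00194 cm = 19.4 μm.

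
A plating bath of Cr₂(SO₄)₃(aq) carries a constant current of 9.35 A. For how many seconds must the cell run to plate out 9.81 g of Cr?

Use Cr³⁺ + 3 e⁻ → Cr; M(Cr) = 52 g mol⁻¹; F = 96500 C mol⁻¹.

5840 s

n(Cr) = m/M = 9.81 / 52 = 0.1887 mol.
Each Cr atom requires 3 electrons, so n(e⁻) = 3 × 0.1887 = 0.5660 mol.
Q = n(e⁻)·F = 0.5660 × 96500 = 54620 C.
t = Q/I = 54620 / 9.350 A = 5841 s.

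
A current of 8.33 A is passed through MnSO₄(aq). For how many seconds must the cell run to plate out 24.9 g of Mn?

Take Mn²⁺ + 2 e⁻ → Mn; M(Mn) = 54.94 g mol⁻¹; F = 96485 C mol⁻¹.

10500 s

n(Mn) = m/M = 24.9 / 54.94 = 0.4532 mol.
Each Mn atom requires 2 electrons, so n(e⁻) = 2 × 0.4532 = 0.9064 mol.
Q = n(e⁻)·F = 0.9064 × 96485 = 87460 C.
t = Q/I = 87460 / 8.330 A = 10500 s.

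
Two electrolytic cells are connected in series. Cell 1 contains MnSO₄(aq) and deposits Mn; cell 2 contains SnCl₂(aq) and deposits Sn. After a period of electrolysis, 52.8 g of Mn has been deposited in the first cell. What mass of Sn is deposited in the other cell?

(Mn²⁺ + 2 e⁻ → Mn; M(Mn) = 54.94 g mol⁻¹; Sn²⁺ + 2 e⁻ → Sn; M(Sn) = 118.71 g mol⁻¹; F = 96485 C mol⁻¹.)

114 g

n(Mn) = 52.8 / 54.94 = 0.9610 mol.
Since Mn²⁺ + 2 e⁻ → Mn, n(e⁻) passed = 2 × 0.9610 = 1.922 mol.
Cells in series carry the same charge, so the same 1.922 mol of electrons passes through cell 2.
Sn²⁺ + 2 e⁻ → Sn, so n(Sn) = 1.922 / 2 = 0.9610 mol.
m(Sn) = 0.9610 × 118.71 = 114 g.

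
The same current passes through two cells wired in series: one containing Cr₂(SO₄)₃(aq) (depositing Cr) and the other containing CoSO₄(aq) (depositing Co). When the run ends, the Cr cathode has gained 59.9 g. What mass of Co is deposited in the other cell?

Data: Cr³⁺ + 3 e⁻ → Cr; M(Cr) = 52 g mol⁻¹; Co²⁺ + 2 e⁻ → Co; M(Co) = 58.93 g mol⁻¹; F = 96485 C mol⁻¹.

n(Cr) = 59.9 / 52 = 1.152 mol.
Since Cr³⁺ + 3 e⁻ → Cr, n(e⁻) passed = 3 × 1.152 = 3.456 mol.
Cells in series carry the same charge, so the same 3.456 mol of electrons passes through cell 2.
Co²⁺ + 2 e⁻ → Co, so n(Co) = 3.456 / 2 = 1.728 mol.
m(Co) = 1.728 × 58.93 = 102 g.

102 g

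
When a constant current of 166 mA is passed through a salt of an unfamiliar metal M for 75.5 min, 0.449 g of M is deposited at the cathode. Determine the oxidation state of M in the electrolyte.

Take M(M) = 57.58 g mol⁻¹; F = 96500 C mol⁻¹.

Q = I·t = 0.1660 A × 4530.0 s = 752.0 C, so n(e⁻) = 752.0/96500 = 0.007793 mol.
n(M) deposited = 0.449 / 57.58 = 0.007798 mol.
Electrons per atom = n(e⁻)/n(M) = 0.007793 / 0.007798 = 0.999 ≈ 1, so the ion is M⁺.

+1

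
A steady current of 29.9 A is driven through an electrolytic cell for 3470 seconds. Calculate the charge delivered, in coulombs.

1.04 × 10⁵ C

Q = I·t = 29.90 A × 3470.0 s = 1.04 × 10⁵ C.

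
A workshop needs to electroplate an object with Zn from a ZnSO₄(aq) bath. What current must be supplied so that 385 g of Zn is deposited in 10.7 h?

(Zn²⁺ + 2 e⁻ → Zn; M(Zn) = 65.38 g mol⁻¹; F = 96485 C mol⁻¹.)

n(Zn) = 385 / 65.38 = 5.889 mol.
n(e⁻) = 2 × 5.889 = 11.78 mol.
Q = n(e⁻)·F = 11.78 × 96485 = 1136000 C.
I = Q/t = 1136000 / 38520 s = 29.5 A.

29.5 A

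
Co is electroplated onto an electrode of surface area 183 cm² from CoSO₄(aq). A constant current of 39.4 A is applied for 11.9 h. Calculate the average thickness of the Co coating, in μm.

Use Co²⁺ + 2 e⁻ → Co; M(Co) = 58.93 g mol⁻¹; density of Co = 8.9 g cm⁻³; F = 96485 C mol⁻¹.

3160 μm

Q = I·t = 39.40 × 42840 = 1688000 C; n(e⁻) = 17.49 mol.
n(Co) = n(e⁻)/2 = 8.747 mol, so m = 8.747 × 58.93 = 515.5 g.
Volume = m/ρ = 515.5 / 8.9 = 57.92 cm³.
Thickness = V/A = 57.92 / 183 = 0.316 cm = 3160 μm.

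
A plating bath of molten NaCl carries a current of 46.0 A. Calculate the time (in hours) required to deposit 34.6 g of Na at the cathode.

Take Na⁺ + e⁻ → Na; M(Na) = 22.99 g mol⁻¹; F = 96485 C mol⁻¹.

n(Na) = m/M = 34.6 / 22.99 = 1.505 mol.
Each Na atom requires 1 electron, so n(e⁻) = 1 × 1.505 = 1.505 mol.
Q = n(e⁻)·F = 1.505 × 96485 = 145200 C.
t = Q/I = 145200 / 46.00 A = 3157 s = 0.877 h.

0.877 h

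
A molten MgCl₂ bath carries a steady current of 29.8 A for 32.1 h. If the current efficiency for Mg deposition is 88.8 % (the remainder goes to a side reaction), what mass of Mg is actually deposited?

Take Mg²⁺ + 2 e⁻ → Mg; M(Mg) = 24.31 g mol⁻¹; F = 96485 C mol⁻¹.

Q = I·t = 29.80 × 115560 = 3444000 C.
n(e⁻) = 3444000/96485 = 35.69 mol; theoretically n(Mg) = 35.69/2 = 17.85 mol, m_theo = 433.8 g.
At 88.8 % efficiency, m_actual = 0.888 × 433.8 = 385 g.

385 g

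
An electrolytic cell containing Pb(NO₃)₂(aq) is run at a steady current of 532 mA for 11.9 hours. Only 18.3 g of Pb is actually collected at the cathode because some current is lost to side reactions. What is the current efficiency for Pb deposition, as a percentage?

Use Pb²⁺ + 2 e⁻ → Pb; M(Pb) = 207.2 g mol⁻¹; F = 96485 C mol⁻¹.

74.8 %

Q = I·t = 0.5320 × 42840 = 22790 C; n(e⁻) = 22790/96485 = 0.2362 mol.
Theoretical n(Pb) = n(e⁻)/2 = 0.1181 mol, i.e. m_theo = 0.1181 × 207.2 = 24.47 g.
Efficiency = m_actual / m_theo = 18.3 / 24.47 = 74.8 %.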